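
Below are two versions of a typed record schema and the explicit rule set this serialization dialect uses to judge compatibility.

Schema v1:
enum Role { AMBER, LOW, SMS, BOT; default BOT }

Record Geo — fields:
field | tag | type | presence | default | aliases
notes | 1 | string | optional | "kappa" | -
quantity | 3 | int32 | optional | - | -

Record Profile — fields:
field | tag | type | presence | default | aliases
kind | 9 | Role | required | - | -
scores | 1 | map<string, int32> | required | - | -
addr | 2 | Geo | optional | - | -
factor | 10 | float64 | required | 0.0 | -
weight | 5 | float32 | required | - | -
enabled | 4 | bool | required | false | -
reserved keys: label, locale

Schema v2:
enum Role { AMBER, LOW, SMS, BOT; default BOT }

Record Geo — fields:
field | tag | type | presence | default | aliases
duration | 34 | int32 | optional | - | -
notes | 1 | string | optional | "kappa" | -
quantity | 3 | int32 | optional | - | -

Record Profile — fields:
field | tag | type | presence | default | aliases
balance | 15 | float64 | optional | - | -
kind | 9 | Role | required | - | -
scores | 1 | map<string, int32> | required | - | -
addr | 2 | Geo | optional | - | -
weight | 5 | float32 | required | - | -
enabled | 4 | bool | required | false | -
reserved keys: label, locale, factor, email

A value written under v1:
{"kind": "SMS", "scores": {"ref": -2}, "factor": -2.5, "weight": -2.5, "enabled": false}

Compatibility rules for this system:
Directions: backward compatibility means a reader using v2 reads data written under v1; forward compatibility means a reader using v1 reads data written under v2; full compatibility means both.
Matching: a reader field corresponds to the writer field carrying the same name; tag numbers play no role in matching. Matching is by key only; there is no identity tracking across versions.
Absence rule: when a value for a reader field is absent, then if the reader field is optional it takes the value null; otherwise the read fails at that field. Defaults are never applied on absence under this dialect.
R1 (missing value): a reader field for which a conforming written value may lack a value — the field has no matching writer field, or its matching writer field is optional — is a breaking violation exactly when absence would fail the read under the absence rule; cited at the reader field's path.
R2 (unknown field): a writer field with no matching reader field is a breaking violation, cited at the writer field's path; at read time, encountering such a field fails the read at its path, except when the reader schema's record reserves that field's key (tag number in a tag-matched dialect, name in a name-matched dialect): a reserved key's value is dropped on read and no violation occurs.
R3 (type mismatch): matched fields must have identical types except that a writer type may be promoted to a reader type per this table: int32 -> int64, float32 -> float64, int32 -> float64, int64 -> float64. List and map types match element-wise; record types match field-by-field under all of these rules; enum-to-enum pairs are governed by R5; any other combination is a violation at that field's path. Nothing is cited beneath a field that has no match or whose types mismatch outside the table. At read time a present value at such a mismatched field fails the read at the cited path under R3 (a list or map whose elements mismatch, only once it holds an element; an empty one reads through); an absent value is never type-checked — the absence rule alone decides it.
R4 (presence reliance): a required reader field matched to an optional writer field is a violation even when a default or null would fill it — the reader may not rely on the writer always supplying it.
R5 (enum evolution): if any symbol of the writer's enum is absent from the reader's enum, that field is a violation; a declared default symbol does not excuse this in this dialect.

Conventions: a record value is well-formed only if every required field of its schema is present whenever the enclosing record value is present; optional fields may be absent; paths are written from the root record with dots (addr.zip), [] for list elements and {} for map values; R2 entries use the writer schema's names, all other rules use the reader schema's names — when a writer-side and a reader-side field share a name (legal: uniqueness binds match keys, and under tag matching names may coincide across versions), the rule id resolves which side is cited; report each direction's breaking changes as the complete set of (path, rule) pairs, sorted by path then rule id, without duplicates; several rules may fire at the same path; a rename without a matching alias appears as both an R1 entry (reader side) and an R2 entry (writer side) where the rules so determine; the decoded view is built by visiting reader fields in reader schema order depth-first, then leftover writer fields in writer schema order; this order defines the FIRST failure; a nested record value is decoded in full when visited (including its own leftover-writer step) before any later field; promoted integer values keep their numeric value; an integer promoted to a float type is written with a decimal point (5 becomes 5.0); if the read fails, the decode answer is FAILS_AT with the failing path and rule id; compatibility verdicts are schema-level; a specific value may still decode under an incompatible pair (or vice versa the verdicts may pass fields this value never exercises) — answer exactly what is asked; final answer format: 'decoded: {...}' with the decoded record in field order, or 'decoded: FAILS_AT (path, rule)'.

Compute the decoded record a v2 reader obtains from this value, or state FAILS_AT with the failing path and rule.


decoded: {"balance": null, "kind": "SMS", "scores": {"ref": -2}, "addr": null, "weight": -2.5, "enabled": false}

the writer's type comes first in each Profile pair
decode (reader v2):
  balance := null (absent, optional -> null)
  kind := "SMS"
  scores := {"ref": -2}
  addr := null (absent, optional -> null)
  weight := -2.5
  enabled := false
  writer factor: reserved -> dropped
  => decoded: {"balance": null, "kind": "SMS", "scores": {"ref": -2}, "addr": null, "weight": -2.5, "enabled": false}
the other Profile changes do not affect what is asked:
  added field duration to record Geo: optional int32, tag 34 (in v2 it sits immediately before notes) -> matters for Profile compatibility verdicts, not for this value's decode


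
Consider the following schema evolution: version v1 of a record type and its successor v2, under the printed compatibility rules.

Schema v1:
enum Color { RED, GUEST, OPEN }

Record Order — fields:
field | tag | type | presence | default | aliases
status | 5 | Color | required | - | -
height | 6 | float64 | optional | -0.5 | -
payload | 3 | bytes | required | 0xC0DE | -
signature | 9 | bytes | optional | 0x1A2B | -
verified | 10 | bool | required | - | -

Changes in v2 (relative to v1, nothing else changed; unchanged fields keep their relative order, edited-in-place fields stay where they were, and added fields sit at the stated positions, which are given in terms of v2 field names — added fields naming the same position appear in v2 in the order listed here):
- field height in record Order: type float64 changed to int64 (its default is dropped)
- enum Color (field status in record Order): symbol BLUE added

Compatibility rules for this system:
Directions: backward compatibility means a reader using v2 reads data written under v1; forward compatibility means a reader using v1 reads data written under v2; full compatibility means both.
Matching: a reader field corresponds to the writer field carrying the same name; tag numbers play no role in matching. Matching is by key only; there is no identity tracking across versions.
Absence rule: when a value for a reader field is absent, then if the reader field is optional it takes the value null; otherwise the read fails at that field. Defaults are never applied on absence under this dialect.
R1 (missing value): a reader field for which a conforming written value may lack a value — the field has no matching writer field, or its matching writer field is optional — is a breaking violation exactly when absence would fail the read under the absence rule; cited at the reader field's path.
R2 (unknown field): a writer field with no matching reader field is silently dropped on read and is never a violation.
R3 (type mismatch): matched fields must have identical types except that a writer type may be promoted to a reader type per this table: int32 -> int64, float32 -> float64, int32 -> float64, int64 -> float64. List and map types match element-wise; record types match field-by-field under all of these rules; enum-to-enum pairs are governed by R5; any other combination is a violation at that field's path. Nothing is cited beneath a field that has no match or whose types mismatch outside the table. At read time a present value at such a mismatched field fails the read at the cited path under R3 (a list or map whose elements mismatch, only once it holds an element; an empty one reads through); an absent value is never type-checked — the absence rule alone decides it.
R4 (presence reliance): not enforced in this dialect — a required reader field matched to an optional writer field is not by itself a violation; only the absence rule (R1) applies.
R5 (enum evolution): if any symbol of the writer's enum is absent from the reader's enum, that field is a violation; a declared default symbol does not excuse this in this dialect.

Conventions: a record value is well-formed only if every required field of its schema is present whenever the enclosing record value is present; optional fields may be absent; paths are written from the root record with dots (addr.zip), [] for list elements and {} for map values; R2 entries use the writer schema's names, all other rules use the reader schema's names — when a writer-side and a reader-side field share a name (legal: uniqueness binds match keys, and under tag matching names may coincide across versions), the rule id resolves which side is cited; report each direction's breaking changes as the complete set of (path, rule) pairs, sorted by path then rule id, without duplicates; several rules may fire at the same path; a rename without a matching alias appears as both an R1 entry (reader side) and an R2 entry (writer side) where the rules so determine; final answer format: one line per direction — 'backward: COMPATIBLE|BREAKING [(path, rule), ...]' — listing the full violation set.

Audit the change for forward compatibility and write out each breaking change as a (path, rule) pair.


forward: BREAKING [(status, R5)]

arrows below run writer -> reader for Order
checking forward for Order: reader v1 against writer v2:
  status <- status (Color -> Color, writer required)
  height <- height (int64 -> float64, writer optional)
  payload <- payload (bytes -> bytes, writer required)
  signature <- signature (bytes -> bytes, writer optional)
  verified <- verified (bool -> bool, writer required)
  rule R5 violated at status
  => 1 violation(s): forward is BREAKING for Order
ruling out the remaining Order differences:
  field height in record Order: type float64 changed to int64 (its default is dropped) -> matters only for Order's backward compatibility — outside the asked direction


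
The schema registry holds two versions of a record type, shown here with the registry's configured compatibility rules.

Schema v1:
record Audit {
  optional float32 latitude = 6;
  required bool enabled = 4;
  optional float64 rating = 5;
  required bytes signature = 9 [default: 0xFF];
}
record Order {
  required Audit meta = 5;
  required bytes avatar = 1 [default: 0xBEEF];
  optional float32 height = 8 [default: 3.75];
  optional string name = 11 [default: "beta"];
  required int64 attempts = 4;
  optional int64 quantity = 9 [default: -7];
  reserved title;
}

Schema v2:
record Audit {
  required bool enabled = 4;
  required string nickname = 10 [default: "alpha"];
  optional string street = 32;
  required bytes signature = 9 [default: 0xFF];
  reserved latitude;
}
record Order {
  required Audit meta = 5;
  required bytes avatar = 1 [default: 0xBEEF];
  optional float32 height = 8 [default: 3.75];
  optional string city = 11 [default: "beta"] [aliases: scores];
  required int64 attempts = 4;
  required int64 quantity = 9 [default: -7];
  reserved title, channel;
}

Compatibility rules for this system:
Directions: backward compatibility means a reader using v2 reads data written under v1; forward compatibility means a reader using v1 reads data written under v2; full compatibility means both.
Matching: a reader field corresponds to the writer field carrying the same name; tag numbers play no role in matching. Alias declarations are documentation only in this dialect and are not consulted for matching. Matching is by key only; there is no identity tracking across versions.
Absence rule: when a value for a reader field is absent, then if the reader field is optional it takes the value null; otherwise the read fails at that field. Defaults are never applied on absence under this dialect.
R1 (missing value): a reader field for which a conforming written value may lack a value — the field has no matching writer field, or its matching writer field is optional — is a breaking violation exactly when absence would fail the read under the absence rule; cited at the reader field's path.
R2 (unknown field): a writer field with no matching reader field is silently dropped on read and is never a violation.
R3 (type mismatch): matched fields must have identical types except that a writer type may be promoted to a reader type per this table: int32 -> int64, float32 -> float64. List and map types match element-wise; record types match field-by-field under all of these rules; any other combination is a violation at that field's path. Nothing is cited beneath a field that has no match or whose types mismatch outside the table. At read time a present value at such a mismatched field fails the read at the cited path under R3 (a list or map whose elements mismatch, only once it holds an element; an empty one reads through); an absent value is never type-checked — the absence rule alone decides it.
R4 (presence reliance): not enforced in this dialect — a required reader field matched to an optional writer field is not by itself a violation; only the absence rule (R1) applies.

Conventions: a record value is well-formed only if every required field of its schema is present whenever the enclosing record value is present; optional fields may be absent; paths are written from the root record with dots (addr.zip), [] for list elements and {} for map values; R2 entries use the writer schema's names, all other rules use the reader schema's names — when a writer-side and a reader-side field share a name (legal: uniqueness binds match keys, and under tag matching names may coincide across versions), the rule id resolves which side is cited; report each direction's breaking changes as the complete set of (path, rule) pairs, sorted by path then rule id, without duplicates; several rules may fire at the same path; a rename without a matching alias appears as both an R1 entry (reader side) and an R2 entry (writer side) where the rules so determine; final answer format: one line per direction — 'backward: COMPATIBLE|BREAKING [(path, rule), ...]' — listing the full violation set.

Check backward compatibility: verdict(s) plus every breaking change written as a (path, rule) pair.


each type pair in Order: writer, then reader
backward pass over Order, reader schema v2, writer schema v1:
  meta: Audit -> Audit, writer required; from meta
  avatar: bytes -> bytes, writer required; from avatar
  height: float32 -> float32, writer optional; from height
  city: no writer match
  attempts: int64 -> int64, writer required; from attempts
  quantity: int64 -> int64, writer optional; from quantity
  leftover writer field: name
  meta.enabled: bool -> bool, writer required; from meta.enabled
  meta.nickname: no writer match
  meta.street: no writer match
  meta.signature: bytes -> bytes, writer required; from meta.signature
  leftover writer field: meta.latitude
  leftover writer field: meta.rating
  R1 fires at meta.nickname
  R1 fires at quantity
  backward on Order therefore BREAKING (2)
remaining Order differences; none change what is asked:
  removed field rating from record Audit -> no rule fires on it in Order's dialect; the asked verdict holds
  renamed field name to city in record Order -> no rule fires on it in Order's dialect; the asked verdict holds
  removed field latitude from record Audit (its key "latitude" joins the reserved list) -> no rule fires on it in Order's dialect; the asked verdict holds
  added field street to record Audit: optional string, tag 32 (in v2 it sits immediately before signature) -> no rule fires on it in Order's dialect; the asked verdict holds

backward: BREAKING [(meta.nickname, R1), (quantity, R1)]


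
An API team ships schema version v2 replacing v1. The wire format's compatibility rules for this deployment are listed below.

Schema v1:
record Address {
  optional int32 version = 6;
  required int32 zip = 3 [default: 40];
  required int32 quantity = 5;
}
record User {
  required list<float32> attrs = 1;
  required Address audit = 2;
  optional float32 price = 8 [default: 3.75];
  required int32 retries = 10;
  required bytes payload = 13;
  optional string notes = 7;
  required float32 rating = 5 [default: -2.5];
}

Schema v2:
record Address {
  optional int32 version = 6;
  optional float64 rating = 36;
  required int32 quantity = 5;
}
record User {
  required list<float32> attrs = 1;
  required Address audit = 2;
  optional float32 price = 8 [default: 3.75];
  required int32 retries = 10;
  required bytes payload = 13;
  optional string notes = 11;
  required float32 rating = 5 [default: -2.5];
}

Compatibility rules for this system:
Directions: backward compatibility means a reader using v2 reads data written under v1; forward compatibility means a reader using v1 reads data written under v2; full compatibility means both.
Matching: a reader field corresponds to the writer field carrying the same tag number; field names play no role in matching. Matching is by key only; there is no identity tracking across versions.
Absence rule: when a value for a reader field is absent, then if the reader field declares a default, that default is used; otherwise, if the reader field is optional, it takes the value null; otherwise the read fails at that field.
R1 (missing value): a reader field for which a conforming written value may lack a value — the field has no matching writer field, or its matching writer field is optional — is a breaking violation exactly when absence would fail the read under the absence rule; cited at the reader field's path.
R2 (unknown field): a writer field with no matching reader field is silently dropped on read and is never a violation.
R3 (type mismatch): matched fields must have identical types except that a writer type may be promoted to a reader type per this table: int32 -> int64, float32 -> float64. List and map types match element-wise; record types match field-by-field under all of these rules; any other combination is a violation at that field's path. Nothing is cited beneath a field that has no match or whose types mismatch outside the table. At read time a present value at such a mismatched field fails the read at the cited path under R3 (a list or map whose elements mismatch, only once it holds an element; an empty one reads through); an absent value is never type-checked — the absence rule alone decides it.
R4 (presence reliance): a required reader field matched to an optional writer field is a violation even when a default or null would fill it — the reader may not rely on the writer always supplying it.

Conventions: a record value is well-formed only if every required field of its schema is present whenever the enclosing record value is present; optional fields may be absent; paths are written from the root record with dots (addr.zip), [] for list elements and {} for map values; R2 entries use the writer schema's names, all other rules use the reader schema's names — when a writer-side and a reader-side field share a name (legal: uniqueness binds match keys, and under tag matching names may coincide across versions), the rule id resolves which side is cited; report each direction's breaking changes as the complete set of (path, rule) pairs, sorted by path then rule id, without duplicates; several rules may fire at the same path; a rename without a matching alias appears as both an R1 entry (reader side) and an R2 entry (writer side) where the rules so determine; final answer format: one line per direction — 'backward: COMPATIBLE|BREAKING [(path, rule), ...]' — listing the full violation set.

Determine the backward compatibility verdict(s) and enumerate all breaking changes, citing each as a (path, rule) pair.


backward: COMPATIBLE []

arrows below run writer -> reader for User
backward pass over User, reader schema v2, writer schema v1:
  attrs: list<float32> -> list<float32>, writer required; from attrs
  audit: Address -> Address, writer required; from audit
  price: float32 -> float32, writer optional; from price
  retries: int32 -> int32, writer required; from retries
  payload: bytes -> bytes, writer required; from payload
  notes: no writer match
  rating: float32 -> float32, writer required; from rating
  leftover writer field: notes
  audit.version: int32 -> int32, writer optional; from audit.version
  audit.rating: no writer match
  audit.quantity: int32 -> int32, writer required; from audit.quantity
  leftover writer field: audit.zip
  => no violations; backward on User: COMPATIBLE
the other User changes do not affect what is asked:
  field notes in record User: tag 7 changed to 11 -> fires no rule on User, leaving the asked answer as it is
  removed field zip from record Address -> fires no rule on User, leaving the asked answer as it is
  added field rating to record Address: optional float64, tag 36 (in v2 it sits immediately before quantity) -> fires no rule on User, leaving the asked answer as it is


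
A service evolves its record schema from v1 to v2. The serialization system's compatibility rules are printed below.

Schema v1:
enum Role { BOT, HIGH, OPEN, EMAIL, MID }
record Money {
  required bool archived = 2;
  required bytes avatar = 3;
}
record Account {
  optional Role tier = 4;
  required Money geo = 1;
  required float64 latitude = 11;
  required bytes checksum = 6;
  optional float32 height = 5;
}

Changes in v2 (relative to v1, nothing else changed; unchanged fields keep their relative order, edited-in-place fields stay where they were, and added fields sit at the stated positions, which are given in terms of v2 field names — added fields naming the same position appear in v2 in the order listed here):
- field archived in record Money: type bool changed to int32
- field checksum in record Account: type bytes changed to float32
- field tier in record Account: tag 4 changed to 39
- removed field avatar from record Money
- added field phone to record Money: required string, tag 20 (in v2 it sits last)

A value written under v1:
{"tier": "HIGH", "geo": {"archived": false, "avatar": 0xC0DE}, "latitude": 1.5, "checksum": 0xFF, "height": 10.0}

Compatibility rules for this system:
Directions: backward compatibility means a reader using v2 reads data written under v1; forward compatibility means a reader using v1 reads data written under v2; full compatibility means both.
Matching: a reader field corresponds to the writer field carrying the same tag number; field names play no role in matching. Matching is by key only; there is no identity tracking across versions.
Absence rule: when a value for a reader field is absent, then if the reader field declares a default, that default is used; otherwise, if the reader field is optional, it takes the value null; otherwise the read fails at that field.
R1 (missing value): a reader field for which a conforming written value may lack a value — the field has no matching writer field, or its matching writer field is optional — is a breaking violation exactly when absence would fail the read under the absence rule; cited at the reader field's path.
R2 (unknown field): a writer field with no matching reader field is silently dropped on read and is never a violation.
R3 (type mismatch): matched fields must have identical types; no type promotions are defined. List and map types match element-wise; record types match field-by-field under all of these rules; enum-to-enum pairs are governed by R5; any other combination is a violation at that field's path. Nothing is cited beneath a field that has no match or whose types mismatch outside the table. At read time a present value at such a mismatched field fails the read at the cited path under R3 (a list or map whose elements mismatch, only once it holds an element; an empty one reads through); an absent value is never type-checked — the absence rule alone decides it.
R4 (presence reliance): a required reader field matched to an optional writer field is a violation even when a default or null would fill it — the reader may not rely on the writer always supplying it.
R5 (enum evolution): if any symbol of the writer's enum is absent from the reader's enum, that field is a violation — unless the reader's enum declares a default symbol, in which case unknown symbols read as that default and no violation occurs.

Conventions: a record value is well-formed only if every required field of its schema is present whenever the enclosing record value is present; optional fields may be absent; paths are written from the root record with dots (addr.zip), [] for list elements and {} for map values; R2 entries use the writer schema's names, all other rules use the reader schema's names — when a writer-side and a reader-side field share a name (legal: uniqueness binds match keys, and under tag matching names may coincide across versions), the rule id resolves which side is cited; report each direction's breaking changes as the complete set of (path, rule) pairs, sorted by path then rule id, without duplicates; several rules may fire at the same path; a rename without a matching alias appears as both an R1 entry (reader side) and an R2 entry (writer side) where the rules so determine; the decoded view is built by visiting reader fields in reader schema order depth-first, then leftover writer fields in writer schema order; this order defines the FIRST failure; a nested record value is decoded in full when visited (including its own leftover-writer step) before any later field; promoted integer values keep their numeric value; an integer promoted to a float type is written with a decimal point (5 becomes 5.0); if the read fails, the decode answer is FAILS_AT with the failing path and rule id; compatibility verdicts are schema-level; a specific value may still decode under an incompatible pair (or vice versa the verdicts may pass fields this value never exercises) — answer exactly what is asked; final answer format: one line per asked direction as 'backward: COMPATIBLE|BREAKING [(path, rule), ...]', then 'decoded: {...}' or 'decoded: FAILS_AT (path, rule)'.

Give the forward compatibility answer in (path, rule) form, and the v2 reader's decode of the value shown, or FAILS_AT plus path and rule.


in Account below, arrows point writer -> reader
forward on Account — v1 reading data written by v2:
  tier: no writer match
  geo: paired with writer geo (Money -> Money; writer required)
  latitude: paired with writer latitude (float64 -> float64; writer required)
  checksum: paired with writer checksum (float32 -> bytes; writer required)
  height: paired with writer height (float32 -> float32; writer optional)
  writer field tier has no reader counterpart
  geo.archived: paired with writer geo.archived (int32 -> bool; writer required)
  geo.avatar: no writer match
  writer field geo.phone has no reader counterpart
  rule R3 violated at checksum
  rule R3 violated at geo.archived
  rule R1 violated at geo.avatar
  => 3 violation(s): forward is BREAKING for Account
decode walk for Account under reader schema v2:
  tier := null (absent, optional -> null)
  read fails at geo.archived under R3
  => FAILS_AT (geo.archived, R3)
ruling out the remaining Account differences:
  field tier in record Account: tag 4 changed to 39 -> fires no rule on Account, leaving the asked answer as it is
  added field phone to record Money: required string, tag 20 (in v2 it sits last) -> fires only in the backward direction of Account, which is not asked here

forward: BREAKING [(checksum, R3), (geo.archived, R3), (geo.avatar, R1)]; decoded: FAILS_AT (geo.archived, R3)


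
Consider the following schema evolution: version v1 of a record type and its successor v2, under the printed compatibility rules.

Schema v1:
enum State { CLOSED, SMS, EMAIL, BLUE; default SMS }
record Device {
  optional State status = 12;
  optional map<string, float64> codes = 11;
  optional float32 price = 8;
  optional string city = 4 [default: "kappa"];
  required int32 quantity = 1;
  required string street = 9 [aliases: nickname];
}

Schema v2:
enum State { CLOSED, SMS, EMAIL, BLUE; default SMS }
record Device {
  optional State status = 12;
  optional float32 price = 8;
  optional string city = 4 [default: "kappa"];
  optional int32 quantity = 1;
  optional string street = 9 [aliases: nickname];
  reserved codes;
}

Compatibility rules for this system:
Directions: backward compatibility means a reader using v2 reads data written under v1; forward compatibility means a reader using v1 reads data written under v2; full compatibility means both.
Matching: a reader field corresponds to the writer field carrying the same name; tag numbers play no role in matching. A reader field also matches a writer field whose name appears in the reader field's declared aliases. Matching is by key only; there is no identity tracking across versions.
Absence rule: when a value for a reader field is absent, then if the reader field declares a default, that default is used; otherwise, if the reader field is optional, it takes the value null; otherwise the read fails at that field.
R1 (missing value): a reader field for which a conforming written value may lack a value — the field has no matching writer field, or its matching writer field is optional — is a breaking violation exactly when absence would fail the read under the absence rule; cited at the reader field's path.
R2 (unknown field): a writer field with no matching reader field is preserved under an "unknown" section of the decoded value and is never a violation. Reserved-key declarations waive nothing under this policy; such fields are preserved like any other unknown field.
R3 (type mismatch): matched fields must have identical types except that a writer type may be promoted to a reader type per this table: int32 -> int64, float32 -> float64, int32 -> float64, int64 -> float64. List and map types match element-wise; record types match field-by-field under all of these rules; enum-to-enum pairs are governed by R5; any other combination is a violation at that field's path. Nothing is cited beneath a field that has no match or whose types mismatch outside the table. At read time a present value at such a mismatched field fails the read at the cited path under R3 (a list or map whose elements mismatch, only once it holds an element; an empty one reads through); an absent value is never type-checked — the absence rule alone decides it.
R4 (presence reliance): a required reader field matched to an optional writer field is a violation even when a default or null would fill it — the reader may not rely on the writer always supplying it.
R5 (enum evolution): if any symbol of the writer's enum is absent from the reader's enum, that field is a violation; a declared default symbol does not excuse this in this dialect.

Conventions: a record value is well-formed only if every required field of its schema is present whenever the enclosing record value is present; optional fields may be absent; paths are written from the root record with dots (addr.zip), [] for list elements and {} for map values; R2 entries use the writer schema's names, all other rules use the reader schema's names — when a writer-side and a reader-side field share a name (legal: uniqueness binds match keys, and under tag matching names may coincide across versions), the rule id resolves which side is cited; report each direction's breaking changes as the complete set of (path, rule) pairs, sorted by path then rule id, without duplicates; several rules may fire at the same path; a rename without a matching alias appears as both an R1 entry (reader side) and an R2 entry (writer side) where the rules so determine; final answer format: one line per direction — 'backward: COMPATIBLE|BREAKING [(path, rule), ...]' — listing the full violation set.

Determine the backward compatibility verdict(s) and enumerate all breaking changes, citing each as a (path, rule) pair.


backward: COMPATIBLE []

the writer's type comes first in each Device pair
backward for Device (reader v2, writer v1):
  writer optional, State -> State: reader status maps from writer status
  writer optional, float32 -> float32: reader price maps from writer price
  writer optional, string -> string: reader city maps from writer city
  writer required, int32 -> int32: reader quantity maps from writer quantity
  writer required, string -> string: reader street maps from writer street
  codes (writer side), unknown to reader
  => no violations; backward on Device: COMPATIBLE
checking off the Device differences that do not matter here:
  field quantity in record Device: required changed to optional -> affects forward compatibility only, which is not asked
  field street in record Device: required changed to optional -> affects forward compatibility only, which is not asked
  removed field codes from record Device (its key "codes" joins the reserved list) -> triggers nothing under Device's printed rules — same verdict


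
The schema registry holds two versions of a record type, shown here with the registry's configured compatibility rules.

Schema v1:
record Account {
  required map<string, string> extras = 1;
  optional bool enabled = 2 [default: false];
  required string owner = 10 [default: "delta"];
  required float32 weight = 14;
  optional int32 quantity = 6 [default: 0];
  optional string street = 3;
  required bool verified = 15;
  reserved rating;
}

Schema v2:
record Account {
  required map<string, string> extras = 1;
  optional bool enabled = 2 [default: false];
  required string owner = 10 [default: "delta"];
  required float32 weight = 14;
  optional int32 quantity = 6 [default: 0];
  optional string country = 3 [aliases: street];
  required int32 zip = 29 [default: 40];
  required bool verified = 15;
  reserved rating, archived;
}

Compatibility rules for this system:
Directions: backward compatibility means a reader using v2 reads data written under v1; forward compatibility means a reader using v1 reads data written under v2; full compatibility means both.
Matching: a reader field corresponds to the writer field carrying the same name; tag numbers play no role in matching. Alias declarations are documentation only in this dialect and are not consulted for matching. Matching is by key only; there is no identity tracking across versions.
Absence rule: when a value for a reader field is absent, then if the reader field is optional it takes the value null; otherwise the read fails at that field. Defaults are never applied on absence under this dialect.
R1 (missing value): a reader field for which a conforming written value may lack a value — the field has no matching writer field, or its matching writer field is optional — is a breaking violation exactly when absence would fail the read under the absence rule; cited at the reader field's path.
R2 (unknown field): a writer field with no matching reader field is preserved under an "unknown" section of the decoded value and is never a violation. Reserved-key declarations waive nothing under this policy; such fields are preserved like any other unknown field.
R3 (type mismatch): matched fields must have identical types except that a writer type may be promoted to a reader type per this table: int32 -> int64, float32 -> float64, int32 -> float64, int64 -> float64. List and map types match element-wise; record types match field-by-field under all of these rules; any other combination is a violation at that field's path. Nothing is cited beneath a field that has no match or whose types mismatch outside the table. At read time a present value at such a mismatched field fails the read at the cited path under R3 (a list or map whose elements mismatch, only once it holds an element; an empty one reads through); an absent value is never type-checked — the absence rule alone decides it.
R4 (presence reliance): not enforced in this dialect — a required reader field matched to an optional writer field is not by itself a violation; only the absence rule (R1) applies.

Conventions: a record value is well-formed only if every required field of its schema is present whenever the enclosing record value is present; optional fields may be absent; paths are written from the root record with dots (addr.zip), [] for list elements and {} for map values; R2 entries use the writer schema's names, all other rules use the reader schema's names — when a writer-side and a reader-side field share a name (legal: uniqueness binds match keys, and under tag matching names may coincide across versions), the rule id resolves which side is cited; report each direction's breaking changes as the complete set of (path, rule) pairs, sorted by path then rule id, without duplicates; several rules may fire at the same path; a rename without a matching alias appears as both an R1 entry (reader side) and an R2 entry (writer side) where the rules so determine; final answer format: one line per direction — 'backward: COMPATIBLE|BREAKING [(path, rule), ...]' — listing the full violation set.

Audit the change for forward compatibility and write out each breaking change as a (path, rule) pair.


arrows below run writer -> reader for Account
forward pass over Account, reader schema v1, writer schema v2:
  extras <- extras (map<string, string> -> map<string, string>, writer required)
  enabled <- enabled (bool -> bool, writer optional)
  owner <- owner (string -> string, writer required)
  weight <- weight (float32 -> float32, writer required)
  quantity <- quantity (int32 -> int32, writer optional)
  street has no writer counterpart
  verified <- verified (bool -> bool, writer required)
  leftover writer field: country
  leftover writer field: zip
  => forward verdict for Account: COMPATIBLE, no violations
checking off the Account differences that do not matter here:
  renamed field street to country in record Account (alias street declared on the renamed field) -> fires no rule on Account, leaving the asked answer as it is
  added field zip to record Account: required int32, tag 29, default 40 (in v2 it sits immediately before verified) -> affects backward compatibility only, which is not asked

forward: COMPATIBLE []


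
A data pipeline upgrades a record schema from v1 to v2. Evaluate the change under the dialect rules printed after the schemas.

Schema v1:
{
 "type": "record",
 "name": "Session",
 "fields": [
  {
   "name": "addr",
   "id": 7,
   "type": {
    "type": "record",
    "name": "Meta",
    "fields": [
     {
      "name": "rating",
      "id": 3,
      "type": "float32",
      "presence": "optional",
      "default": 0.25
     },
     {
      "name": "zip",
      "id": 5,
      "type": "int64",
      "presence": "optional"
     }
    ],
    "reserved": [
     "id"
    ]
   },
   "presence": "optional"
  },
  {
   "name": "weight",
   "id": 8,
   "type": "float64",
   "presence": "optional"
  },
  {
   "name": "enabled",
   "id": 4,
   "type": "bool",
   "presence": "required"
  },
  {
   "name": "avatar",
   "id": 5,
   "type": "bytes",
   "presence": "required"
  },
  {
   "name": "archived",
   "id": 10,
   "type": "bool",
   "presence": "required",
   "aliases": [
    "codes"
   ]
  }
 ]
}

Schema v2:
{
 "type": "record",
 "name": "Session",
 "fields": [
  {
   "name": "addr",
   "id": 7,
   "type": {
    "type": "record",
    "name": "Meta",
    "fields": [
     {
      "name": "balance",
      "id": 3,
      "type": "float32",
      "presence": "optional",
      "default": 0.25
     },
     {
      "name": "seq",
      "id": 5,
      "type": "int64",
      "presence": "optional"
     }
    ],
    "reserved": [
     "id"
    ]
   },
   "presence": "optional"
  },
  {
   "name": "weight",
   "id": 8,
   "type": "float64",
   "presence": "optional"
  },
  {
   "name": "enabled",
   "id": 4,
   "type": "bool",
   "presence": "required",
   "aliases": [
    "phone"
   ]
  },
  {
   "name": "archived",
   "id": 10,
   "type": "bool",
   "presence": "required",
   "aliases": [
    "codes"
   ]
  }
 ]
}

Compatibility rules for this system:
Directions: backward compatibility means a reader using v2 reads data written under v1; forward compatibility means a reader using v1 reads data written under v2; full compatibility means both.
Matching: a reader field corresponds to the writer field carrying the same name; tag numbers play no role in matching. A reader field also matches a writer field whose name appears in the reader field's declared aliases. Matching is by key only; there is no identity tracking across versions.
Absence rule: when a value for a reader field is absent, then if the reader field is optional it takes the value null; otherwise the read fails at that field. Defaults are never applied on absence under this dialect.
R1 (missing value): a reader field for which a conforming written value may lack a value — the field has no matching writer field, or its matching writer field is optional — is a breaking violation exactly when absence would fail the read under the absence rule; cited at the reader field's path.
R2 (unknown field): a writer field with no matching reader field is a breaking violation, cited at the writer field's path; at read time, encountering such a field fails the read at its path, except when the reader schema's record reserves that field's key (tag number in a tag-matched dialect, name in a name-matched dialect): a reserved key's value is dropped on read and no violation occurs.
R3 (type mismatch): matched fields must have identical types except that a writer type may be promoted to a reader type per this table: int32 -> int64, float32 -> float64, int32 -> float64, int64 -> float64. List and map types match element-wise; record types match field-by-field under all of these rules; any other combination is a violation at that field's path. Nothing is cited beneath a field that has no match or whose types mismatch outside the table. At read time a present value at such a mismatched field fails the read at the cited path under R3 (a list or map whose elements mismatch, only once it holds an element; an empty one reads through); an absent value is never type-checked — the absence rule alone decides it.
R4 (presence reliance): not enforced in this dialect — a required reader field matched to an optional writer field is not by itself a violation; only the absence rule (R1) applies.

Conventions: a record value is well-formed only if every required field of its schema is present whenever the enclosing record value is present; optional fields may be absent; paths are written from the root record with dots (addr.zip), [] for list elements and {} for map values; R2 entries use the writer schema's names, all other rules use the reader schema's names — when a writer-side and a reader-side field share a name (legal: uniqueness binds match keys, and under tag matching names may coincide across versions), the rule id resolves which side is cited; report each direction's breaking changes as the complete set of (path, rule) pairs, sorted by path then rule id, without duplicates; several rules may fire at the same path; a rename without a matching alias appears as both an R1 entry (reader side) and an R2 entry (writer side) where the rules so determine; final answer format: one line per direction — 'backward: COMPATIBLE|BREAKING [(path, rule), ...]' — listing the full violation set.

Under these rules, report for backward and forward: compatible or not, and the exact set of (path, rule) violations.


backward: BREAKING [(addr.rating, R2), (addr.zip, R2), (avatar, R2)]; forward: BREAKING [(addr.balance, R2), (addr.seq, R2), (avatar, R1)]

each type pair in Session: writer, then reader
checking backward for Session: reader v2 against writer v1:
  addr: paired with writer addr (Meta -> Meta; writer optional)
  weight: paired with writer weight (float64 -> float64; writer optional)
  enabled: paired with writer enabled (bool -> bool; writer required)
  archived: paired with writer archived (bool -> bool; writer required)
  leftover writer field: avatar
  addr.balance has no writer counterpart
  addr.seq has no writer counterpart
  leftover writer field: addr.rating
  leftover writer field: addr.zip
  violation R2 at addr.rating
  violation R2 at addr.zip
  violation R2 at avatar
  => 3 violation(s): backward is BREAKING for Session
checking forward for Session: reader v1 against writer v2:
  addr: paired with writer addr (Meta -> Meta; writer optional)
  weight: paired with writer weight (float64 -> float64; writer optional)
  enabled: paired with writer enabled (bool -> bool; writer required)
  avatar has no writer counterpart
  archived: paired with writer archived (bool -> bool; writer required)
  addr.rating has no writer counterpart
  addr.zip has no writer counterpart
  leftover writer field: addr.balance
  leftover writer field: addr.seq
  violation R2 at addr.balance
  violation R2 at addr.seq
  violation R1 at avatar
  => 3 violation(s): forward is BREAKING for Session
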